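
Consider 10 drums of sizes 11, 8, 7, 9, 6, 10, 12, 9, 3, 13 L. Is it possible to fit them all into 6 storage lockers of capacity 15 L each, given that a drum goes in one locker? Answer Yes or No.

No

Total = 88 L; ⌈88/15⌉ = 6.
7 drums each exceed half the capacity and cannot share a locker, forcing at least 7 storage lockers.
At least 7 storage lockers are required, but only 6 are allowed.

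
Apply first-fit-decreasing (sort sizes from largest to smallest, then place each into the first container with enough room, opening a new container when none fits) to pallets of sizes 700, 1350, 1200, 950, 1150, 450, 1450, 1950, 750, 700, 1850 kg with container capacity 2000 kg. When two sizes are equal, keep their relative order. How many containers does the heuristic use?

7

Sorted descending: 1950, 1850, 1450, 1350, 1200, 1150, 950, 750, 700, 700, 450.
  1950 → container 1 (new)  [load 1950/2000]
  1850 → container 2 (new)  [load 1850/2000]
  1450 → container 3 (new)  [load 1450/2000]
  1350 → container 4 (new)  [load 1350/2000]
  1200 → container 5 (new)  [load 1200/2000]
  1150 → container 6 (new)  [load 1150/2000]
  950 → container 7 (new)  [load 950/2000]
  750 → container 5  [load 1950/2000]
  700 → container 6  [load 1850/2000]
  700 → container 7  [load 1650/2000]
  450 → container 3  [load 1900/2000]
7 containers opened.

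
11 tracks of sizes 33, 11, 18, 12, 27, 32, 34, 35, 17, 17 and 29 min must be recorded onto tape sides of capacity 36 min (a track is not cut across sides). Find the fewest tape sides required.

Total = 35 + 34 + 33 + 32 + 29 + 27 + 18 + 17 + 17 + 12 + 11 = 265 min.
Lower bound: ⌈265/36⌉ = 8 tape sides.
A packing using 9 tape sides:
  side 1: 35 = 35
  side 2: 34 = 34
  side 3: 33 = 33
  side 4: 32 = 32
  side 5: 29 = 29
  side 6: 27 = 27
  side 7: 18 + 17 = 35
  side 8: 17 + 12 = 29
  side 9: 11 = 11
No arrangement into 8 tape sides stays within capacity, so 9 is optimal.

9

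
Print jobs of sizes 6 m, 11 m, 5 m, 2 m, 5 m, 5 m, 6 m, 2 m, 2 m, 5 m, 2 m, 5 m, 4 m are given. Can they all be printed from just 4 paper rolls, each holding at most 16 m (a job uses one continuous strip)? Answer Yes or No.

A valid assignment using 4 paper rolls:
  roll 1: 11 + 5 = 16
  roll 2: 6 + 6 + 4 = 16
  roll 3: 5 + 5 + 5 = 15
  roll 4: 5 + 2 + 2 + 2 + 2 = 13
Every load is within 16 m, so 4 paper rolls suffice.

Yes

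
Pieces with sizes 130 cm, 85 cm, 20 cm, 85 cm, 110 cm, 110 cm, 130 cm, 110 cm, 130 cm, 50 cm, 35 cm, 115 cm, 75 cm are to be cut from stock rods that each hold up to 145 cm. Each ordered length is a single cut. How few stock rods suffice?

Total = 130 + 130 + 130 + 115 + 110 + 110 + 110 + 85 + 85 + 75 + 50 + 35 + 20 = 1185 cm.
Lower bound: ⌈1185/145⌉ = 9 stock rods.
Also, 10 pieces each exceed 145/2 cm, and no two of those can share a stock rod, so at least 10 stock rods are needed.
A packing using 10 stock rods:
  stock rod 1: 130 = 130
  stock rod 2: 130 = 130
  stock rod 3: 130 = 130
  stock rod 4: 115 + 20 = 135
  stock rod 5: 110 + 35 = 145
  stock rod 6: 110 = 110
  stock rod 7: 110 = 110
  stock rod 8: 85 + 50 = 135
  stock rod 9: 85 = 85
  stock rod 10: 75 = 75
This matches the lower bound, so 10 is optimal.

10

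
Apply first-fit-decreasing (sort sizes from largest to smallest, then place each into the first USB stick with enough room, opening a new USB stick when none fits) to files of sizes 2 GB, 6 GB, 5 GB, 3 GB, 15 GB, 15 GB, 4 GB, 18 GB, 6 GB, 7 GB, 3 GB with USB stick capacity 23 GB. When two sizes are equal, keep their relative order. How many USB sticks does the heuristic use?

Sorted descending: 18, 15, 15, 7, 6, 6, 5, 4, 3, 3, 2.
  18 → USB stick 1 (new)  [load 18/23]
  15 → USB stick 2 (new)  [load 15/23]
  15 → USB stick 3 (new)  [load 15/23]
  7 → USB stick 2  [load 22/23]
  6 → USB stick 3  [load 21/23]
  6 → USB stick 4 (new)  [load 6/23]
  5 → USB stick 1  [load 23/23]
  4 → USB stick 4  [load 10/23]
  3 → USB stick 4  [load 13/23]
  3 → USB stick 4  [load 16/23]
  2 → USB stick 3  [load 23/23]
4 USB sticks opened.

4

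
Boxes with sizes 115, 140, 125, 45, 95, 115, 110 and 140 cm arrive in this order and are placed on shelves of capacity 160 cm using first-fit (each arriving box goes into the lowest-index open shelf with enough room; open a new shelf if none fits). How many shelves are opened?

7

  115 → shelf 1 (new)  [load 115/160]
  140 → shelf 2 (new)  [load 140/160]
  125 → shelf 3 (new)  [load 125/160]
  45 → shelf 1  [load 160/160]
  95 → shelf 4 (new)  [load 95/160]
  115 → shelf 5 (new)  [load 115/160]
  110 → shelf 6 (new)  [load 110/160]
  140 → shelf 7 (new)  [load 140/160]
7 shelves opened.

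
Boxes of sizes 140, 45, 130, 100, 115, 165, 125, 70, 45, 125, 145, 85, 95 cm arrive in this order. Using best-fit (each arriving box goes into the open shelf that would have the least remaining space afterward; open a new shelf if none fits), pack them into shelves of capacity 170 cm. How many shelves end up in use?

10

  140 → shelf 1 (new)  [load 140/170]
  45 → shelf 2 (new)  [load 45/170]
  130 → shelf 3 (new)  [load 130/170]
  100 → shelf 2  [load 145/170]
  115 → shelf 4 (new)  [load 115/170]
  165 → shelf 5 (new)  [load 165/170]
  125 → shelf 6 (new)  [load 125/170]
  70 → shelf 7 (new)  [load 70/170]
  45 → shelf 6  [load 170/170]
  125 → shelf 8 (new)  [load 125/170]
  145 → shelf 9 (new)  [load 145/170]
  85 → shelf 7  [load 155/170]
  95 → shelf 10 (new)  [load 95/170]
10 shelves opened.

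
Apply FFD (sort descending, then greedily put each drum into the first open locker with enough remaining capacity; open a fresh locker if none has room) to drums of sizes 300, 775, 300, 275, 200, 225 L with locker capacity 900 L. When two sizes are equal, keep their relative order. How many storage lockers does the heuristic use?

Sorted descending: 775, 300, 300, 275, 225, 200.
  775 → locker 1 (new)  [load 775/900]
  300 → locker 2 (new)  [load 300/900]
  300 → locker 2  [load 600/900]
  275 → locker 2  [load 875/900]
  225 → locker 3 (new)  [load 225/900]
  200 → locker 3  [load 425/900]
3 storage lockers opened.

3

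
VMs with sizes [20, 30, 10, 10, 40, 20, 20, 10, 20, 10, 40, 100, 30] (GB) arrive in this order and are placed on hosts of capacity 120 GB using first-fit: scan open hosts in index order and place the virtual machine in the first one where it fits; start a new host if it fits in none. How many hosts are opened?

  20 → host 1 (new)  [load 20/120]
  30 → host 1  [load 50/120]
  10 → host 1  [load 60/120]
  10 → host 1  [load 70/120]
  40 → host 1  [load 110/120]
  20 → host 2 (new)  [load 20/120]
  20 → host 2  [load 40/120]
  10 → host 1  [load 120/120]
  20 → host 2  [load 60/120]
  10 → host 2  [load 70/120]
  40 → host 2  [load 110/120]
  100 → host 3 (new)  [load 100/120]
  30 → host 4 (new)  [load 30/120]
4 hosts opened.

4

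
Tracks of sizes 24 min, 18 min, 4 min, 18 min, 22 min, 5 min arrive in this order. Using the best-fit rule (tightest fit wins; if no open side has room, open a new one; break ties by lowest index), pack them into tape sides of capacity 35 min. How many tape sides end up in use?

  24 → side 1 (new)  [load 24/35]
  18 → side 2 (new)  [load 18/35]
  4 → side 1  [load 28/35]
  18 → side 3 (new)  [load 18/35]
  22 → side 4 (new)  [load 22/35]
  5 → side 1  [load 33/35]
4 tape sides opened.

4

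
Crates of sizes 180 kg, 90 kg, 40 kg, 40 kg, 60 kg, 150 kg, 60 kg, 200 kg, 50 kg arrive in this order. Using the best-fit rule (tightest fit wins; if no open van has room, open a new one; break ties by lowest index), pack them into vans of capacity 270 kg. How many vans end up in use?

  180 → van 1 (new)  [load 180/270]
  90 → van 1  [load 270/270]
  40 → van 2 (new)  [load 40/270]
  40 → van 2  [load 80/270]
  60 → van 2  [load 140/270]
  150 → van 3 (new)  [load 150/270]
  60 → van 3  [load 210/270]
  200 → van 4 (new)  [load 200/270]
  50 → van 3  [load 260/270]
4 vans opened.

4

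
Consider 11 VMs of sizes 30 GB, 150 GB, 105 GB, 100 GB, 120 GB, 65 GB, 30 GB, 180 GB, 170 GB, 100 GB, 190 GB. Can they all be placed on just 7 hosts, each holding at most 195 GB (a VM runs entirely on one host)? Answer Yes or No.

No

Total = 1240 GB; ⌈1240/195⌉ = 7.
8 VMs each exceed half the capacity and cannot share a host, forcing at least 8 hosts.
At least 8 hosts are required, but only 7 are allowed.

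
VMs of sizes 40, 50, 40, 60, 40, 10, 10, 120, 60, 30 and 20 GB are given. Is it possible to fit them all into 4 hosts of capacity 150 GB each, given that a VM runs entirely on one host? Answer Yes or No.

Yes

A valid assignment using 4 hosts:
  host 1: 120 + 30 = 150
  host 2: 60 + 60 + 20 + 10 = 150
  host 3: 50 + 40 + 40 + 10 = 140
  host 4: 40 = 40
Every load is within 150 GB, so 4 hosts suffice.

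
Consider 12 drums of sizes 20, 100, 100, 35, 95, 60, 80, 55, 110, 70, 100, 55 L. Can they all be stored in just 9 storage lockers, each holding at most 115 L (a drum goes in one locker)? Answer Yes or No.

A valid assignment using 9 storage lockers:
  locker 1: 110 = 110
  locker 2: 100 = 100
  locker 3: 100 = 100
  locker 4: 100 = 100
  locker 5: 95 + 20 = 115
  locker 6: 80 + 35 = 115
  locker 7: 70 = 70
  locker 8: 60 + 55 = 115
  locker 9: 55 = 55
Every load is within 115 L, so 9 storage lockers suffice.

Yes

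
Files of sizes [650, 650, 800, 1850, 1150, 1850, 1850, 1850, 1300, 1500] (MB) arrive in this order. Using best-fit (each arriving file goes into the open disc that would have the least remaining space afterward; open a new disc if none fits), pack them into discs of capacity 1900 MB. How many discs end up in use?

9

  650 → disc 1 (new)  [load 650/1900]
  650 → disc 1  [load 1300/1900]
  800 → disc 2 (new)  [load 800/1900]
  1850 → disc 3 (new)  [load 1850/1900]
  1150 → disc 4 (new)  [load 1150/1900]
  1850 → disc 5 (new)  [load 1850/1900]
  1850 → disc 6 (new)  [load 1850/1900]
  1850 → disc 7 (new)  [load 1850/1900]
  1300 → disc 8 (new)  [load 1300/1900]
  1500 → disc 9 (new)  [load 1500/1900]
9 discs opened.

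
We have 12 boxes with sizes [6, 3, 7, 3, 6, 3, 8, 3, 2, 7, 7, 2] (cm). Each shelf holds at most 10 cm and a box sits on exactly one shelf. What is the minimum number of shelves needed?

Total = 8 + 7 + 7 + 7 + 6 + 6 + 3 + 3 + 3 + 3 + 2 + 2 = 57 cm.
Lower bound: ⌈57/10⌉ = 6 shelves.
A packing using 6 shelves:
  shelf 1: 8 + 2 = 10
  shelf 2: 7 + 3 = 10
  shelf 3: 7 + 3 = 10
  shelf 4: 7 + 3 = 10
  shelf 5: 6 + 3 = 9
  shelf 6: 6 + 2 = 8
This matches the lower bound, so 6 is optimal.

6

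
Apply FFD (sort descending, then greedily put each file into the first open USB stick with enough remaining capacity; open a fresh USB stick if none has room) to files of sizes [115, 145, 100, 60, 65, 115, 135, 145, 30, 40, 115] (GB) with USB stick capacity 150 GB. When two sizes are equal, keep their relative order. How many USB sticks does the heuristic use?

Sorted descending: 145, 145, 135, 115, 115, 115, 100, 65, 60, 40, 30.
  145 → USB stick 1 (new)  [load 145/150]
  145 → USB stick 2 (new)  [load 145/150]
  135 → USB stick 3 (new)  [load 135/150]
  115 → USB stick 4 (new)  [load 115/150]
  115 → USB stick 5 (new)  [load 115/150]
  115 → USB stick 6 (new)  [load 115/150]
  100 → USB stick 7 (new)  [load 100/150]
  65 → USB stick 8 (new)  [load 65/150]
  60 → USB stick 8  [load 125/150]
  40 → USB stick 7  [load 140/150]
  30 → USB stick 4  [load 145/150]
8 USB sticks opened.

8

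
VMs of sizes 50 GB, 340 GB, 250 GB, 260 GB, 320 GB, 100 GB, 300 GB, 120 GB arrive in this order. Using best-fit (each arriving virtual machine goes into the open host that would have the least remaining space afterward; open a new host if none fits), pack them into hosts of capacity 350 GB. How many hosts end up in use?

6

  50 → host 1 (new)  [load 50/350]
  340 → host 2 (new)  [load 340/350]
  250 → host 1  [load 300/350]
  260 → host 3 (new)  [load 260/350]
  320 → host 4 (new)  [load 320/350]
  100 → host 5 (new)  [load 100/350]
  300 → host 6 (new)  [load 300/350]
  120 → host 5  [load 220/350]
6 hosts opened.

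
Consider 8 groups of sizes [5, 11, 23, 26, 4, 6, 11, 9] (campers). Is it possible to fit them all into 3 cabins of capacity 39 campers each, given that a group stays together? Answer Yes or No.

Yes

A valid assignment using 3 cabins:
  cabin 1: 26 + 11 = 37
  cabin 2: 23 + 11 + 5 = 39
  cabin 3: 9 + 6 + 4 = 19
Every load is within 39 campers, so 3 cabins suffice.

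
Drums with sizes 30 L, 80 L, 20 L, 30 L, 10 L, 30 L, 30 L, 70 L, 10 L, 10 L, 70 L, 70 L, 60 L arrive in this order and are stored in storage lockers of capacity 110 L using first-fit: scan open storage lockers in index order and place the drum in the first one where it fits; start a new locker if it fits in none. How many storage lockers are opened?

  30 → locker 1 (new)  [load 30/110]
  80 → locker 1  [load 110/110]
  20 → locker 2 (new)  [load 20/110]
  30 → locker 2  [load 50/110]
  10 → locker 2  [load 60/110]
  30 → locker 2  [load 90/110]
  30 → locker 3 (new)  [load 30/110]
  70 → locker 3  [load 100/110]
  10 → locker 2  [load 100/110]
  10 → locker 2  [load 110/110]
  70 → locker 4 (new)  [load 70/110]
  70 → locker 5 (new)  [load 70/110]
  60 → locker 6 (new)  [load 60/110]
6 storage lockers opened.

6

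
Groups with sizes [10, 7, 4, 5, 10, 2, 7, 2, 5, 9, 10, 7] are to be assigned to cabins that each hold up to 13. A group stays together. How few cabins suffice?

Total = 10 + 10 + 10 + 9 + 7 + 7 + 7 + 5 + 5 + 4 + 2 + 2 = 78.
Lower bound: ⌈78/13⌉ = 6 cabins.
Also, 7 groups each exceed 13/2, and no two of those can share a cabin, so at least 7 cabins are needed.
A packing using 7 cabins:
  cabin 1: 10 + 2 = 12
  cabin 2: 10 + 2 = 12
  cabin 3: 10 = 10
  cabin 4: 9 + 4 = 13
  cabin 5: 7 + 5 = 12
  cabin 6: 7 + 5 = 12
  cabin 7: 7 = 7
This matches the lower bound, so 7 is optimal.

7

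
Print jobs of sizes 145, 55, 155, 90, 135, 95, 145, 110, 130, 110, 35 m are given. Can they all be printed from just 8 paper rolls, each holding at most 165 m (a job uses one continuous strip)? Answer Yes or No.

Total = 1205 m; ⌈1205/165⌉ = 8.
9 print jobs each exceed half the capacity and cannot share a roll, forcing at least 9 paper rolls.
At least 9 paper rolls are required, but only 8 are allowed.

No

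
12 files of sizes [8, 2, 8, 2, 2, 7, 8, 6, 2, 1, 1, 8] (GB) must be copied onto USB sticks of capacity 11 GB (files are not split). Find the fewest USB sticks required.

Total = 8 + 8 + 8 + 8 + 7 + 6 + 2 + 2 + 2 + 2 + 1 + 1 = 55 GB.
Lower bound: ⌈55/11⌉ = 5 USB sticks.
Also, 6 files each exceed 11/2 GB, and no two of those can share a USB stick, so at least 6 USB sticks are needed.
A packing using 6 USB sticks:
  USB stick 1: 8 + 2 + 1 = 11
  USB stick 2: 8 + 2 + 1 = 11
  USB stick 3: 8 + 2 = 10
  USB stick 4: 8 + 2 = 10
  USB stick 5: 7 = 7
  USB stick 6: 6 = 6
This matches the lower bound, so 6 is optimal.

6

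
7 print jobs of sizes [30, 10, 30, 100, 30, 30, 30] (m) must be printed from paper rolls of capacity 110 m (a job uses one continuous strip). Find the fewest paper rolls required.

Total = 100 + 30 + 30 + 30 + 30 + 30 + 10 = 260 m.
Lower bound: ⌈260/110⌉ = 3 paper rolls.
A packing using 3 paper rolls:
  roll 1: 100 + 10 = 110
  roll 2: 30 + 30 + 30 = 90
  roll 3: 30 + 30 = 60
This matches the lower bound, so 3 is optimal.

3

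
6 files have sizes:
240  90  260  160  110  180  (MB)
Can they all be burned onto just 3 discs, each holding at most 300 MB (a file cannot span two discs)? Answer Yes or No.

Total = 1040 MB; ⌈1040/300⌉ = 4.
At least 4 discs are required, but only 3 are allowed.

No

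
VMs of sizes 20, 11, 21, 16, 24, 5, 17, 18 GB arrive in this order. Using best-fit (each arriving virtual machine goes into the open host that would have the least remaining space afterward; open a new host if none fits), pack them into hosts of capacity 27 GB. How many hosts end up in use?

  20 → host 1 (new)  [load 20/27]
  11 → host 2 (new)  [load 11/27]
  21 → host 3 (new)  [load 21/27]
  16 → host 2  [load 27/27]
  24 → host 4 (new)  [load 24/27]
  5 → host 3  [load 26/27]
  17 → host 5 (new)  [load 17/27]
  18 → host 6 (new)  [load 18/27]
6 hosts opened.

6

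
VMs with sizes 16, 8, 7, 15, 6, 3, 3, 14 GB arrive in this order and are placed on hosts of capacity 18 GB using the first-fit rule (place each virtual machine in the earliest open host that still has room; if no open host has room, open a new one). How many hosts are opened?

5

  16 → host 1 (new)  [load 16/18]
  8 → host 2 (new)  [load 8/18]
  7 → host 2  [load 15/18]
  15 → host 3 (new)  [load 15/18]
  6 → host 4 (new)  [load 6/18]
  3 → host 2  [load 18/18]
  3 → host 3  [load 18/18]
  14 → host 5 (new)  [load 14/18]
5 hosts opened.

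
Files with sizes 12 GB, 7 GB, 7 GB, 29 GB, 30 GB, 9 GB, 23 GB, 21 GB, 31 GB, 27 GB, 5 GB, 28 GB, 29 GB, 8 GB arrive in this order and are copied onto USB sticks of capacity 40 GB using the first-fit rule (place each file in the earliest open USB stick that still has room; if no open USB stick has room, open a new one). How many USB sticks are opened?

  12 → USB stick 1 (new)  [load 12/40]
  7 → USB stick 1  [load 19/40]
  7 → USB stick 1  [load 26/40]
  29 → USB stick 2 (new)  [load 29/40]
  30 → USB stick 3 (new)  [load 30/40]
  9 → USB stick 1  [load 35/40]
  23 → USB stick 4 (new)  [load 23/40]
  21 → USB stick 5 (new)  [load 21/40]
  31 → USB stick 6 (new)  [load 31/40]
  27 → USB stick 7 (new)  [load 27/40]
  5 → USB stick 1  [load 40/40]
  28 → USB stick 8 (new)  [load 28/40]
  29 → USB stick 9 (new)  [load 29/40]
  8 → USB stick 2  [load 37/40]
9 USB sticks opened.

9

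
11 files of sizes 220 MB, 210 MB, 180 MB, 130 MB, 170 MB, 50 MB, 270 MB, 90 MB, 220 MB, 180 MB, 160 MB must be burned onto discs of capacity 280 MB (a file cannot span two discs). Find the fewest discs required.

Total = 270 + 220 + 220 + 210 + 180 + 180 + 170 + 160 + 130 + 90 + 50 = 1880 MB.
Lower bound: ⌈1880/280⌉ = 7 discs.
Also, 8 files each exceed 140 MB, and no two of those can share a disc, so at least 8 discs are needed.
A packing using 9 discs:
  disc 1: 270 = 270
  disc 2: 220 + 50 = 270
  disc 3: 220 = 220
  disc 4: 210 = 210
  disc 5: 180 + 90 = 270
  disc 6: 180 = 180
  disc 7: 170 = 170
  disc 8: 160 = 160
  disc 9: 130 = 130
No arrangement into 8 discs stays within capacity, so 9 is optimal.

9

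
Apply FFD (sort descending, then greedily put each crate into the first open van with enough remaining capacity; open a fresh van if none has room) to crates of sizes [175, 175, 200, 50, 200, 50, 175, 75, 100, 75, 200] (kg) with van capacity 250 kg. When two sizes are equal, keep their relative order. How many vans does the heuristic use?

Sorted descending: 200, 200, 200, 175, 175, 175, 100, 75, 75, 50, 50.
  200 → van 1 (new)  [load 200/250]
  200 → van 2 (new)  [load 200/250]
  200 → van 3 (new)  [load 200/250]
  175 → van 4 (new)  [load 175/250]
  175 → van 5 (new)  [load 175/250]
  175 → van 6 (new)  [load 175/250]
  100 → van 7 (new)  [load 100/250]
  75 → van 4  [load 250/250]
  75 → van 5  [load 250/250]
  50 → van 1  [load 250/250]
  50 → van 2  [load 250/250]
7 vans opened.

7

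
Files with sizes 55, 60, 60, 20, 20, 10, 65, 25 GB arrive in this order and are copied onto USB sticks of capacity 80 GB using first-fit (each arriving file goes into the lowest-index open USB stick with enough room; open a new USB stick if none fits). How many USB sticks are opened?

  55 → USB stick 1 (new)  [load 55/80]
  60 → USB stick 2 (new)  [load 60/80]
  60 → USB stick 3 (new)  [load 60/80]
  20 → USB stick 1  [load 75/80]
  20 → USB stick 2  [load 80/80]
  10 → USB stick 3  [load 70/80]
  65 → USB stick 4 (new)  [load 65/80]
  25 → USB stick 5 (new)  [load 25/80]
5 USB sticks opened.

5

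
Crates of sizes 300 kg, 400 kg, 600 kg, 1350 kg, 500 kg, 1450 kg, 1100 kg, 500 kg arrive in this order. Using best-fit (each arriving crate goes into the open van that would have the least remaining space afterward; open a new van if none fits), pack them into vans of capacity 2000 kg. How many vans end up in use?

4

  300 → van 1 (new)  [load 300/2000]
  400 → van 1  [load 700/2000]
  600 → van 1  [load 1300/2000]
  1350 → van 2 (new)  [load 1350/2000]
  500 → van 2  [load 1850/2000]
  1450 → van 3 (new)  [load 1450/2000]
  1100 → van 4 (new)  [load 1100/2000]
  500 → van 3  [load 1950/2000]
4 vans opened.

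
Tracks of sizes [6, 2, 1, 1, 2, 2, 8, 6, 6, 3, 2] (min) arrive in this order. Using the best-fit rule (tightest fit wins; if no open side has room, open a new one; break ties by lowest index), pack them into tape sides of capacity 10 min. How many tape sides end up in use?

  6 → side 1 (new)  [load 6/10]
  2 → side 1  [load 8/10]
  1 → side 1  [load 9/10]
  1 → side 1  [load 10/10]
  2 → side 2 (new)  [load 2/10]
  2 → side 2  [load 4/10]
  8 → side 3 (new)  [load 8/10]
  6 → side 2  [load 10/10]
  6 → side 4 (new)  [load 6/10]
  3 → side 4  [load 9/10]
  2 → side 3  [load 10/10]
4 tape sides opened.

4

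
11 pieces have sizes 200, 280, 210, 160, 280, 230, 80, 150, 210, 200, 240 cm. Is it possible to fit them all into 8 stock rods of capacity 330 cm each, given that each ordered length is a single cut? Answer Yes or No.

No

Total = 2240 cm; ⌈2240/330⌉ = 7.
8 pieces each exceed half the capacity and cannot share a stock rod, forcing at least 8 stock rods.
The bound of 8 does not rule out 8, but exhaustive search shows no assignment into 8 stock rods of capacity 330 cm exists — the minimum is 9.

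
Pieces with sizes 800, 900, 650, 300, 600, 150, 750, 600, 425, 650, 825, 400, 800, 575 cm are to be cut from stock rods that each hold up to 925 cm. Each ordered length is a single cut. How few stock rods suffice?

Total = 900 + 825 + 800 + 800 + 750 + 650 + 650 + 600 + 600 + 575 + 425 + 400 + 300 + 150 = 8425 cm.
Lower bound: ⌈8425/925⌉ = 10 stock rods.
A packing using 11 stock rods:
  stock rod 1: 900 = 900
  stock rod 2: 825 = 825
  stock rod 3: 800 = 800
  stock rod 4: 800 = 800
  stock rod 5: 750 + 150 = 900
  stock rod 6: 650 = 650
  stock rod 7: 650 = 650
  stock rod 8: 600 + 300 = 900
  stock rod 9: 600 = 600
  stock rod 10: 575 = 575
  stock rod 11: 425 + 400 = 825
No arrangement into 10 stock rods stays within capacity, so 11 is optimal.

11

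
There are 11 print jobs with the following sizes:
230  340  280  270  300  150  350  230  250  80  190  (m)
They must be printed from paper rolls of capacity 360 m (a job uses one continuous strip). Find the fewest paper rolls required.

Total = 350 + 340 + 300 + 280 + 270 + 250 + 230 + 230 + 190 + 150 + 80 = 2670 m.
Lower bound: ⌈2670/360⌉ = 8 paper rolls.
Also, 9 print jobs each exceed 180 m, and no two of those can share a roll, so at least 9 paper rolls are needed.
A packing using 9 paper rolls:
  roll 1: 350 = 350
  roll 2: 340 = 340
  roll 3: 300 = 300
  roll 4: 280 + 80 = 360
  roll 5: 270 = 270
  roll 6: 250 = 250
  roll 7: 230 = 230
  roll 8: 230 = 230
  roll 9: 190 + 150 = 340
This matches the lower bound, so 9 is optimal.

9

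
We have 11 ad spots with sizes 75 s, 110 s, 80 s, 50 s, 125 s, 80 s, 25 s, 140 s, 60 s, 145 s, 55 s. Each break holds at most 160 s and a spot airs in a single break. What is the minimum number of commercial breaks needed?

7

Total = 145 + 140 + 125 + 110 + 80 + 80 + 75 + 60 + 55 + 50 + 25 = 945 s.
Lower bound: ⌈945/160⌉ = 6 commercial breaks.
A packing using 7 commercial breaks:
  break 1: 145 = 145
  break 2: 140 = 140
  break 3: 125 + 25 = 150
  break 4: 110 + 50 = 160
  break 5: 80 + 80 = 160
  break 6: 75 + 60 = 135
  break 7: 55 = 55
No arrangement into 6 commercial breaks stays within capacity, so 7 is optimal.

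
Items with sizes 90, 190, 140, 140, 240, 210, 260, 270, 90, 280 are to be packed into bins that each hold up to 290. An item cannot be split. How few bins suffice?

8

Total = 280 + 270 + 260 + 240 + 210 + 190 + 140 + 140 + 90 + 90 = 1910.
Lower bound: ⌈1910/290⌉ = 7 bins.
A packing using 8 bins:
  bin 1: 280 = 280
  bin 2: 270 = 270
  bin 3: 260 = 260
  bin 4: 240 = 240
  bin 5: 210 = 210
  bin 6: 190 + 90 = 280
  bin 7: 140 + 140 = 280
  bin 8: 90 = 90
No arrangement into 7 bins stays within capacity, so 8 is optimal.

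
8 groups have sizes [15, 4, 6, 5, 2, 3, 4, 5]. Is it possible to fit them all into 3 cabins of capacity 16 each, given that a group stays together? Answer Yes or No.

A valid assignment using 3 cabins:
  cabin 1: 15 = 15
  cabin 2: 6 + 5 + 5 = 16
  cabin 3: 4 + 4 + 3 + 2 = 13
Every load is within 16, so 3 cabins suffice.

Yes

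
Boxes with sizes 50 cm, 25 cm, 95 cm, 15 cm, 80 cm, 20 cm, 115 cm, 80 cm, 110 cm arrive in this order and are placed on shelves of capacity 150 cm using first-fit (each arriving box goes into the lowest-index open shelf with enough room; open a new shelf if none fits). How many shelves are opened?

  50 → shelf 1 (new)  [load 50/150]
  25 → shelf 1  [load 75/150]
  95 → shelf 2 (new)  [load 95/150]
  15 → shelf 1  [load 90/150]
  80 → shelf 3 (new)  [load 80/150]
  20 → shelf 1  [load 110/150]
  115 → shelf 4 (new)  [load 115/150]
  80 → shelf 5 (new)  [load 80/150]
  110 → shelf 6 (new)  [load 110/150]
6 shelves opened.

6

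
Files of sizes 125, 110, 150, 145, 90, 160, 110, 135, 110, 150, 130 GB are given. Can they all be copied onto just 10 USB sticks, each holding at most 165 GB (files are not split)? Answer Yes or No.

No

Total = 1415 GB; ⌈1415/165⌉ = 9.
11 files each exceed half the capacity and cannot share a USB stick, forcing at least 11 USB sticks.
At least 11 USB sticks are required, but only 10 are allowed.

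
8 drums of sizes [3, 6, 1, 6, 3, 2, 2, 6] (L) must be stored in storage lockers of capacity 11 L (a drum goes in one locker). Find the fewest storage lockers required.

3

Total = 6 + 6 + 6 + 3 + 3 + 2 + 2 + 1 = 29 L.
Lower bound: ⌈29/11⌉ = 3 storage lockers.
A packing using 3 storage lockers:
  locker 1: 6 + 3 + 2 = 11
  locker 2: 6 + 3 + 2 = 11
  locker 3: 6 + 1 = 7
This matches the lower bound, so 3 is optimal.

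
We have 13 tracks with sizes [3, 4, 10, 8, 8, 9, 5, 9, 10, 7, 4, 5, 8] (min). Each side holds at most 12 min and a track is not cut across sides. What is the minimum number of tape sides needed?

9

Total = 10 + 10 + 9 + 9 + 8 + 8 + 8 + 7 + 5 + 5 + 4 + 4 + 3 = 90 min.
Lower bound: ⌈90/12⌉ = 8 tape sides.
A packing using 9 tape sides:
  side 1: 10 = 10
  side 2: 10 = 10
  side 3: 9 + 3 = 12
  side 4: 9 = 9
  side 5: 8 + 4 = 12
  side 6: 8 + 4 = 12
  side 7: 8 = 8
  side 8: 7 + 5 = 12
  side 9: 5 = 5
No arrangement into 8 tape sides stays within capacity, so 9 is optimal.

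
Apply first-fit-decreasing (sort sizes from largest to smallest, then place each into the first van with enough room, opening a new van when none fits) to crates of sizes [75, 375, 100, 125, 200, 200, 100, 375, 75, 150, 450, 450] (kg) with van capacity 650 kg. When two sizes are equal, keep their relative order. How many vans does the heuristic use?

Sorted descending: 450, 450, 375, 375, 200, 200, 150, 125, 100, 100, 75, 75.
  450 → van 1 (new)  [load 450/650]
  450 → van 2 (new)  [load 450/650]
  375 → van 3 (new)  [load 375/650]
  375 → van 4 (new)  [load 375/650]
  200 → van 1  [load 650/650]
  200 → van 2  [load 650/650]
  150 → van 3  [load 525/650]
  125 → van 3  [load 650/650]
  100 → van 4  [load 475/650]
  100 → van 4  [load 575/650]
  75 → van 4  [load 650/650]
  75 → van 5 (new)  [load 75/650]
5 vans opened.

5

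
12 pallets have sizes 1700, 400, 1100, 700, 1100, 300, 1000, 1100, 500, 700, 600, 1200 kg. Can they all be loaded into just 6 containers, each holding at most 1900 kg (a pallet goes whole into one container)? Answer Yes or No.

Yes

A valid assignment using 6 containers:
  container 1: 1700 = 1700
  container 2: 1200 + 700 = 1900
  container 3: 1100 + 700 = 1800
  container 4: 1100 + 600 = 1700
  container 5: 1100 + 500 + 300 = 1900
  container 6: 1000 + 400 = 1400
Every load is within 1900 kg, so 6 containers suffice.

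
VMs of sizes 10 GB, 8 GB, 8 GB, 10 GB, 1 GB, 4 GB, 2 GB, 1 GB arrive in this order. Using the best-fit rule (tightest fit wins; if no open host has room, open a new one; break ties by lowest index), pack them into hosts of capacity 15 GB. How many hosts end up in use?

4

  10 → host 1 (new)  [load 10/15]
  8 → host 2 (new)  [load 8/15]
  8 → host 3 (new)  [load 8/15]
  10 → host 4 (new)  [load 10/15]
  1 → host 1  [load 11/15]
  4 → host 1  [load 15/15]
  2 → host 4  [load 12/15]
  1 → host 4  [load 13/15]
4 hosts opened.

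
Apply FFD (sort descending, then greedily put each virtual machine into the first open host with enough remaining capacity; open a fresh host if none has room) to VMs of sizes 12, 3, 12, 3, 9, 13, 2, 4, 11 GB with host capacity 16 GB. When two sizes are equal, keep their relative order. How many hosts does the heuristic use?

Sorted descending: 13, 12, 12, 11, 9, 4, 3, 3, 2.
  13 → host 1 (new)  [load 13/16]
  12 → host 2 (new)  [load 12/16]
  12 → host 3 (new)  [load 12/16]
  11 → host 4 (new)  [load 11/16]
  9 → host 5 (new)  [load 9/16]
  4 → host 2  [load 16/16]
  3 → host 1  [load 16/16]
  3 → host 3  [load 15/16]
  2 → host 4  [load 13/16]
5 hosts opened.

5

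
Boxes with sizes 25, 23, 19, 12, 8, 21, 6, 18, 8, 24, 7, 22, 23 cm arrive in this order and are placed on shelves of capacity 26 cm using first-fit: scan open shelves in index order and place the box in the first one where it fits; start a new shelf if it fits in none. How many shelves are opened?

  25 → shelf 1 (new)  [load 25/26]
  23 → shelf 2 (new)  [load 23/26]
  19 → shelf 3 (new)  [load 19/26]
  12 → shelf 4 (new)  [load 12/26]
  8 → shelf 4  [load 20/26]
  21 → shelf 5 (new)  [load 21/26]
  6 → shelf 3  [load 25/26]
  18 → shelf 6 (new)  [load 18/26]
  8 → shelf 6  [load 26/26]
  24 → shelf 7 (new)  [load 24/26]
  7 → shelf 8 (new)  [load 7/26]
  22 → shelf 9 (new)  [load 22/26]
  23 → shelf 10 (new)  [load 23/26]
10 shelves opened.

10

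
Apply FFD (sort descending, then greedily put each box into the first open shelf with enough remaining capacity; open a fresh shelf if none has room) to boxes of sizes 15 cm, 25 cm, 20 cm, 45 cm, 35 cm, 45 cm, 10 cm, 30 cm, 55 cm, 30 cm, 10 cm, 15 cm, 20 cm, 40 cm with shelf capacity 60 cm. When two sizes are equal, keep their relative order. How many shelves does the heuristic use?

7

Sorted descending: 55, 45, 45, 40, 35, 30, 30, 25, 20, 20, 15, 15, 10, 10.
  55 → shelf 1 (new)  [load 55/60]
  45 → shelf 2 (new)  [load 45/60]
  45 → shelf 3 (new)  [load 45/60]
  40 → shelf 4 (new)  [load 40/60]
  35 → shelf 5 (new)  [load 35/60]
  30 → shelf 6 (new)  [load 30/60]
  30 → shelf 6  [load 60/60]
  25 → shelf 5  [load 60/60]
  20 → shelf 4  [load 60/60]
  20 → shelf 7 (new)  [load 20/60]
  15 → shelf 2  [load 60/60]
  15 → shelf 3  [load 60/60]
  10 → shelf 7  [load 30/60]
  10 → shelf 7  [load 40/60]
7 shelves opened.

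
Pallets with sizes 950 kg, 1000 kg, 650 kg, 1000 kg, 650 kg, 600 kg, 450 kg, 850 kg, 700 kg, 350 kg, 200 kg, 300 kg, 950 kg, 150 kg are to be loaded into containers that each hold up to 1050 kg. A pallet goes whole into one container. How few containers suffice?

Total = 1000 + 1000 + 950 + 950 + 850 + 700 + 650 + 650 + 600 + 450 + 350 + 300 + 200 + 150 = 8800 kg.
Lower bound: ⌈8800/1050⌉ = 9 containers.
A packing using 9 containers:
  container 1: 1000 = 1000
  container 2: 1000 = 1000
  container 3: 950 = 950
  container 4: 950 = 950
  container 5: 850 + 200 = 1050
  container 6: 700 + 350 = 1050
  container 7: 650 + 300 = 950
  container 8: 650 + 150 = 800
  container 9: 600 + 450 = 1050
This matches the lower bound, so 9 is optimal.

9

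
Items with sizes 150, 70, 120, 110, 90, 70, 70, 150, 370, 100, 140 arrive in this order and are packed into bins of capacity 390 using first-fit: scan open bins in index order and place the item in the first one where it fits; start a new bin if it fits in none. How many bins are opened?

  150 → bin 1 (new)  [load 150/390]
  70 → bin 1  [load 220/390]
  120 → bin 1  [load 340/390]
  110 → bin 2 (new)  [load 110/390]
  90 → bin 2  [load 200/390]
  70 → bin 2  [load 270/390]
  70 → bin 2  [load 340/390]
  150 → bin 3 (new)  [load 150/390]
  370 → bin 4 (new)  [load 370/390]
  100 → bin 3  [load 250/390]
  140 → bin 3  [load 390/390]
4 bins opened.

4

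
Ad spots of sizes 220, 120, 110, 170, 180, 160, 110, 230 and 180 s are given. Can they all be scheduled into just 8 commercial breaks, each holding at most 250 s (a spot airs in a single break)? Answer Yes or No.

A valid assignment using 8 commercial breaks:
  break 1: 230 = 230
  break 2: 220 = 220
  break 3: 180 = 180
  break 4: 180 = 180
  break 5: 170 = 170
  break 6: 160 = 160
  break 7: 120 + 110 = 230
  break 8: 110 = 110
Every load is within 250 s, so 8 commercial breaks suffice.

Yes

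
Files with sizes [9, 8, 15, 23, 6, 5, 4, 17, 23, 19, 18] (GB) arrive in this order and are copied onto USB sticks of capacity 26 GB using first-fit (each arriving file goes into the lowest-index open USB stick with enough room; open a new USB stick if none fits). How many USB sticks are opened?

7

  9 → USB stick 1 (new)  [load 9/26]
  8 → USB stick 1  [load 17/26]
  15 → USB stick 2 (new)  [load 15/26]
  23 → USB stick 3 (new)  [load 23/26]
  6 → USB stick 1  [load 23/26]
  5 → USB stick 2  [load 20/26]
  4 → USB stick 2  [load 24/26]
  17 → USB stick 4 (new)  [load 17/26]
  23 → USB stick 5 (new)  [load 23/26]
  19 → USB stick 6 (new)  [load 19/26]
  18 → USB stick 7 (new)  [load 18/26]
7 USB sticks opened.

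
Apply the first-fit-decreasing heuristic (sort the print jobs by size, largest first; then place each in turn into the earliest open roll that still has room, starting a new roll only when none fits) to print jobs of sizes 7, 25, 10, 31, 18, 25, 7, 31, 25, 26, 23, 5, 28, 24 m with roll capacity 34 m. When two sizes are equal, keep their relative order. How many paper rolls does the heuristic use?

Sorted descending: 31, 31, 28, 26, 25, 25, 25, 24, 23, 18, 10, 7, 7, 5.
  31 → roll 1 (new)  [load 31/34]
  31 → roll 2 (new)  [load 31/34]
  28 → roll 3 (new)  [load 28/34]
  26 → roll 4 (new)  [load 26/34]
  25 → roll 5 (new)  [load 25/34]
  25 → roll 6 (new)  [load 25/34]
  25 → roll 7 (new)  [load 25/34]
  24 → roll 8 (new)  [load 24/34]
  23 → roll 9 (new)  [load 23/34]
  18 → roll 10 (new)  [load 18/34]
  10 → roll 8  [load 34/34]
  7 → roll 4  [load 33/34]
  7 → roll 5  [load 32/34]
  5 → roll 3  [load 33/34]
10 paper rolls opened.

10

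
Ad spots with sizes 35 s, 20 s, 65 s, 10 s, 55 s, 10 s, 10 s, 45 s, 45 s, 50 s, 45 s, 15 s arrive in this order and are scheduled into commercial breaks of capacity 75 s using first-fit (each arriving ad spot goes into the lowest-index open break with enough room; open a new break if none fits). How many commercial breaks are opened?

  35 → break 1 (new)  [load 35/75]
  20 → break 1  [load 55/75]
  65 → break 2 (new)  [load 65/75]
  10 → break 1  [load 65/75]
  55 → break 3 (new)  [load 55/75]
  10 → break 1  [load 75/75]
  10 → break 2  [load 75/75]
  45 → break 4 (new)  [load 45/75]
  45 → break 5 (new)  [load 45/75]
  50 → break 6 (new)  [load 50/75]
  45 → break 7 (new)  [load 45/75]
  15 → break 3  [load 70/75]
7 commercial breaks opened.

7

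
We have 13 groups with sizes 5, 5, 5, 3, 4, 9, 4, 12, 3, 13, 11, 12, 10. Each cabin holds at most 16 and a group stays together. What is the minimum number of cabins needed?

7

Total = 13 + 12 + 12 + 11 + 10 + 9 + 5 + 5 + 5 + 4 + 4 + 3 + 3 = 96.
Lower bound: ⌈96/16⌉ = 6 cabins.
A packing using 7 cabins:
  cabin 1: 13 + 3 = 16
  cabin 2: 12 + 4 = 16
  cabin 3: 12 + 4 = 16
  cabin 4: 11 + 5 = 16
  cabin 5: 10 + 5 = 15
  cabin 6: 9 + 5 = 14
  cabin 7: 3 = 3
No arrangement into 6 cabins stays within capacity, so 7 is optimal.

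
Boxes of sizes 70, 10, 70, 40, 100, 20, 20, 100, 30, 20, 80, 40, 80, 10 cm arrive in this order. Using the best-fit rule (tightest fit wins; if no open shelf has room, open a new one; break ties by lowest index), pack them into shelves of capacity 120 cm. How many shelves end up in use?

  70 → shelf 1 (new)  [load 70/120]
  10 → shelf 1  [load 80/120]
  70 → shelf 2 (new)  [load 70/120]
  40 → shelf 1  [load 120/120]
  100 → shelf 3 (new)  [load 100/120]
  20 → shelf 3  [load 120/120]
  20 → shelf 2  [load 90/120]
  100 → shelf 4 (new)  [load 100/120]
  30 → shelf 2  [load 120/120]
  20 → shelf 4  [load 120/120]
  80 → shelf 5 (new)  [load 80/120]
  40 → shelf 5  [load 120/120]
  80 → shelf 6 (new)  [load 80/120]
  10 → shelf 6  [load 90/120]
6 shelves opened.

6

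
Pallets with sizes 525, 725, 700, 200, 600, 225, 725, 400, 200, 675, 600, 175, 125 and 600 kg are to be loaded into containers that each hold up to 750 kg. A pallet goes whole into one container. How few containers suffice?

Total = 725 + 725 + 700 + 675 + 600 + 600 + 600 + 525 + 400 + 225 + 200 + 200 + 175 + 125 = 6475 kg.
Lower bound: ⌈6475/750⌉ = 9 containers.
A packing using 10 containers:
  container 1: 725 = 725
  container 2: 725 = 725
  container 3: 700 = 700
  container 4: 675 = 675
  container 5: 600 + 125 = 725
  container 6: 600 = 600
  container 7: 600 = 600
  container 8: 525 + 225 = 750
  container 9: 400 + 200 = 600
  container 10: 200 + 175 = 375
No arrangement into 9 containers stays within capacity, so 10 is optimal.

10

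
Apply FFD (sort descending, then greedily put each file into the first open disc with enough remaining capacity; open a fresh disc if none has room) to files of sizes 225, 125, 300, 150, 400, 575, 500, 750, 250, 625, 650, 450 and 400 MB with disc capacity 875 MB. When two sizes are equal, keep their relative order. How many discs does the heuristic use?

7

Sorted descending: 750, 650, 625, 575, 500, 450, 400, 400, 300, 250, 225, 150, 125.
  750 → disc 1 (new)  [load 750/875]
  650 → disc 2 (new)  [load 650/875]
  625 → disc 3 (new)  [load 625/875]
  575 → disc 4 (new)  [load 575/875]
  500 → disc 5 (new)  [load 500/875]
  450 → disc 6 (new)  [load 450/875]
  400 → disc 6  [load 850/875]
  400 → disc 7 (new)  [load 400/875]
  300 → disc 4  [load 875/875]
  250 → disc 3  [load 875/875]
  225 → disc 2  [load 875/875]
  150 → disc 5  [load 650/875]
  125 → disc 1  [load 875/875]
7 discs opened.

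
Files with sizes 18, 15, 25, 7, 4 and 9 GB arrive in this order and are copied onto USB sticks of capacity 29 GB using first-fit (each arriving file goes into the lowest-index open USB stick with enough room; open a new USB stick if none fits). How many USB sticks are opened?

  18 → USB stick 1 (new)  [load 18/29]
  15 → USB stick 2 (new)  [load 15/29]
  25 → USB stick 3 (new)  [load 25/29]
  7 → USB stick 1  [load 25/29]
  4 → USB stick 1  [load 29/29]
  9 → USB stick 2  [load 24/29]
3 USB sticks opened.

3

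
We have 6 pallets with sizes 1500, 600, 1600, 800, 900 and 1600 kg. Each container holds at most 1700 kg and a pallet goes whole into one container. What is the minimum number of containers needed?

Total = 1600 + 1600 + 1500 + 900 + 800 + 600 = 7000 kg.
Lower bound: ⌈7000/1700⌉ = 5 containers.
A packing using 5 containers:
  container 1: 1600 = 1600
  container 2: 1600 = 1600
  container 3: 1500 = 1500
  container 4: 900 + 800 = 1700
  container 5: 600 = 600
This matches the lower bound, so 5 is optimal.

5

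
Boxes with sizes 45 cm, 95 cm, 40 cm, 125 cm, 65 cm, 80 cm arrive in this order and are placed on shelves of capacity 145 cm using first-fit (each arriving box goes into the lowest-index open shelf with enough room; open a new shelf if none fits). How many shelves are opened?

  45 → shelf 1 (new)  [load 45/145]
  95 → shelf 1  [load 140/145]
  40 → shelf 2 (new)  [load 40/145]
  125 → shelf 3 (new)  [load 125/145]
  65 → shelf 2  [load 105/145]
  80 → shelf 4 (new)  [load 80/145]
4 shelves opened.

4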